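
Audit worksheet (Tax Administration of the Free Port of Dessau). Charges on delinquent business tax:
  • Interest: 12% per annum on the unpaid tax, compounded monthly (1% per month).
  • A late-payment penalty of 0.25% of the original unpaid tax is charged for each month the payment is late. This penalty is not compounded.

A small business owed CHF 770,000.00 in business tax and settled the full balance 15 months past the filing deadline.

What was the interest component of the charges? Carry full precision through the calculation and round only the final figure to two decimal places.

Interest: CHF 770,000.00 × ((1 + 0.01)^15 − 1) = CHF 770,000.00 × 0.1609690… = CHF 123,946.0956…

CHF 123,946.10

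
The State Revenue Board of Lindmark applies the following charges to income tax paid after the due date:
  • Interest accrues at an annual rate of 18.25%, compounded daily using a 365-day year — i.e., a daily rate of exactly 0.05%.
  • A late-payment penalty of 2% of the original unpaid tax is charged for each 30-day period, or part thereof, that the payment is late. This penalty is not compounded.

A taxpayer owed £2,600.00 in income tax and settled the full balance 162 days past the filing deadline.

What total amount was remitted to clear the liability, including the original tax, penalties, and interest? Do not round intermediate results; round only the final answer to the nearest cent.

£3,131.31

Penalty periods: ⌈162/30⌉ = 6; penalty = 6 × 2% × £2,600.00 = £312.00
Interest: £2,600.00 × ((1 + 0.0005)^162 − 1) = £2,600.00 × 0.08434895… = £219.3073…
Total = £2,600.00 + £312.0000 + £219.3073… = £3,131.31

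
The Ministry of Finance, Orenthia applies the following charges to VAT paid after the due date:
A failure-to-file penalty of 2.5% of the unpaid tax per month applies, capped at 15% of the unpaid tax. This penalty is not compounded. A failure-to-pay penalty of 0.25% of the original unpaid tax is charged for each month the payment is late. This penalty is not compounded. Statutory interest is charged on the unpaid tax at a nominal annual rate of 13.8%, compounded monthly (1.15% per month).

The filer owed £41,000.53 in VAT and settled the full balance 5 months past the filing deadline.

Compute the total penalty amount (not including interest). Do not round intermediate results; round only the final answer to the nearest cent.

£5,637.57

Failure-to-file: 5 × 2.5% × £41,000.53 = £5,125.07… (under the 15% cap)
Failure-to-pay penalty: 5 × 0.25% × £41,000.53 = £512.51…
Total penalty = £5,125.07… + £512.51… = £5,637.57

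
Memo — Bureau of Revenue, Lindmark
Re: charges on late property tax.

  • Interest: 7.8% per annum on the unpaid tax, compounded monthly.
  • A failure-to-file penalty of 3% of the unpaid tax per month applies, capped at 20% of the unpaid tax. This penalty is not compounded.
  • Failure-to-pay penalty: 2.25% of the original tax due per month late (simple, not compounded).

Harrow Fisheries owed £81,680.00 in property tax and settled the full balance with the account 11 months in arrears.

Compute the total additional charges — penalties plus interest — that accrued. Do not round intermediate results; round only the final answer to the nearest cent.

Failure-to-file: 11 × 3% × £81,680.00 = £26,954.40, capped at 20% × £81,680.00 = £16,336.00
Failure-to-pay penalty = 2.25% × £81,680.00 × 11 mo = £20,215.80
Interest (7.8%/yr ÷ 12 = 0.65%/month): £81,680.00 × ((1 + 0.0065)^11 − 1) = £6,033.6736…
Penalties + interest = £36,551.8000 + £6,033.6736… = £42,585.47

£42,585.47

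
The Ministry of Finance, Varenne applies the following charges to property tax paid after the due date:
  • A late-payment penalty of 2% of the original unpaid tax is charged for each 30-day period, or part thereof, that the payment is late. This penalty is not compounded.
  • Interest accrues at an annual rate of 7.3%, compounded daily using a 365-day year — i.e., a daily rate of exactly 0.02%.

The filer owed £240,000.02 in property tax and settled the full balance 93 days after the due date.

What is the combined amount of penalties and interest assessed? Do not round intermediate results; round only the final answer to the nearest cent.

£23,705.32

Penalty periods: ⌈93/30⌉ = 4; penalty = 4 × 2% × £240,000.02 = £19,200.00…
Interest: £240,000.02 × ((1 + 0.0002)^93 − 1) = £240,000.02 × 0.01877216… = £4,505.3195…
Penalties + interest = £19,200.0016 + £4,505.3195… = £23,705.32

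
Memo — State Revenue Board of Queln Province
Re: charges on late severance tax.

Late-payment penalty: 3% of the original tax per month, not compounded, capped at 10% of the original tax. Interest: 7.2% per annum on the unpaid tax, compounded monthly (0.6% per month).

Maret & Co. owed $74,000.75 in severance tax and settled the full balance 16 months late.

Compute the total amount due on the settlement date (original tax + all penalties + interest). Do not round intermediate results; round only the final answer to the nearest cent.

Penalty (uncapped): 16 × 3% × $74,000.75 = $35,520.36; cap = 10% × $74,000.75 = $7,400.08… → penalty = $7,400.08…
Interest: $74,000.75 × ((1 + 0.006)^16 − 1) = $74,000.75 × 0.1004434… = $7,432.8835…
Total = $74,000.75 + $7,400.0750 + $7,432.8835… = $88,833.71

$88,833.71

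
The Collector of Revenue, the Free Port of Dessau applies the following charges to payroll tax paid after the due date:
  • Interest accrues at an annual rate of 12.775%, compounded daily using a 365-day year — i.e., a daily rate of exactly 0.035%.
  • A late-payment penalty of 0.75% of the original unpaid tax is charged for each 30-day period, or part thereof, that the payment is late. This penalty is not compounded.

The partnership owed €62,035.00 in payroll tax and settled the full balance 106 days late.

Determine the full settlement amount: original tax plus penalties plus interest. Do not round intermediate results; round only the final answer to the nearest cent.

Penalty periods: ⌈106/30⌉ = 4; penalty = 4 × 0.75% × €62,035.00 = €1,861.05
Interest: €62,035.00 × ((1 + 0.00035)^106 − 1) = €62,035.00 × 0.03779006… = €2,344.3063…
Total = €62,035.00 + €1,861.0500 + €2,344.3063… = €66,240.36

€66,240.36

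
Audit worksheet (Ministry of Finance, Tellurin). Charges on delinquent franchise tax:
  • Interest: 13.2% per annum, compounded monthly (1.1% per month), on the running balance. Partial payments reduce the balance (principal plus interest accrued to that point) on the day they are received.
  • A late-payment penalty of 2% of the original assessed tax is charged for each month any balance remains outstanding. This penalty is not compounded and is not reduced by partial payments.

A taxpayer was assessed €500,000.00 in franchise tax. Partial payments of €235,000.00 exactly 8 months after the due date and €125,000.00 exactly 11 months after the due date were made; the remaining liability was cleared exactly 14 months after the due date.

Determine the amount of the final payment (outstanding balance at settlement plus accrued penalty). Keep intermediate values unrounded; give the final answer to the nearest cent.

€342,641.86

Balance at month 8: €500,000.0000 × (1 + 0.011)^8 = €545,731.7850…
After €235,000.00 payment: €545,731.7850… − €235,000.00 = €310,731.7850…
Balance at month 11: €310,731.7850… × (1 + 0.011)^3 = €321,099.1431…
After €125,000.00 payment: €321,099.1431… − €125,000.00 = €196,099.1431…
Balance at month 14: €196,099.1431… × (1 + 0.011)^3 = €202,641.8598…
Penalty: 14 × 2% × €500,000.00 = €140,000.00
Final settlement = outstanding balance + penalty = €202,641.8598… + €140,000.00 = €342,641.86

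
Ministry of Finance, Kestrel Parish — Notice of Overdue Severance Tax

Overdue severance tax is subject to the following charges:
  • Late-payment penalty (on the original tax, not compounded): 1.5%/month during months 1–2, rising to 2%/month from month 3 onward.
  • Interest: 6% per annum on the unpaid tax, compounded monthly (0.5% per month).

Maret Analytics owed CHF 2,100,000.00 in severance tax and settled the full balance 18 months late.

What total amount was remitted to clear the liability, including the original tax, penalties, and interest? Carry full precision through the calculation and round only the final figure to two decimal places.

CHF 3,032,250.77

Penalty, months 1–2: 2 × 1.5% × CHF 2,100,000.00 = CHF 63,000.00
Penalty, months 3–18: 16 × 2% × CHF 2,100,000.00 = CHF 672,000.00
Interest: CHF 2,100,000.00 × ((1 + 0.005)^18 − 1) = CHF 2,100,000.00 × 0.0939289… = CHF 197,250.7731…
Total = CHF 2,100,000.00 + CHF 735,000.0000 + CHF 197,250.7731… = CHF 3,032,250.77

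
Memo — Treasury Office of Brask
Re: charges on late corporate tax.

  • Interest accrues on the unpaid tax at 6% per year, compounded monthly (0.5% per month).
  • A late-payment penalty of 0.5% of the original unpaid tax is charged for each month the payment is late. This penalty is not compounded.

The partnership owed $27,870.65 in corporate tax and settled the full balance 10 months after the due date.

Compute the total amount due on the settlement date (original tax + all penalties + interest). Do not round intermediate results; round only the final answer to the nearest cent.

$30,689.49

Late-payment penalty: 10 × 0.5% × $27,870.65 = $1,393.53…
Interest: $27,870.65 × ((1 + 0.005)^10 − 1) = $27,870.65 × 0.0511401… = $1,425.3087…
Total = $27,870.65 + $1,393.5325 + $1,425.3087… = $30,689.49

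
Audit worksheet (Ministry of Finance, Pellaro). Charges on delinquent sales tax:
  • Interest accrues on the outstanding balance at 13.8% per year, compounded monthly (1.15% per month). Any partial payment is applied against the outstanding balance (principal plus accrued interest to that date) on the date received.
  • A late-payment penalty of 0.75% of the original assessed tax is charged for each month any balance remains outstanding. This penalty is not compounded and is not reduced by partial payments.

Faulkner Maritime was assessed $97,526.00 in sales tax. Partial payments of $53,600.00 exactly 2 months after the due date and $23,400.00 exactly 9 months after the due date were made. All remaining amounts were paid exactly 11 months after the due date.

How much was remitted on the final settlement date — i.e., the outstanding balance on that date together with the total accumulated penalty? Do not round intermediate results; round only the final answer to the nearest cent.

$35,292.31

Balance at month 2: $97,526.0000 × (1 + 0.0115)^2 = $99,781.9958…
After $53,600.00 payment: $99,781.9958… − $53,600.00 = $46,181.9958…
Balance at month 9: $46,181.9958… × (1 + 0.0115)^7 = $50,030.3922…
After $23,400.00 payment: $50,030.3922… − $23,400.00 = $26,630.3922…
Balance at month 11: $26,630.3922… × (1 + 0.0115)^2 = $27,246.4131…
Penalty: 11 × 0.75% × $97,526.00 = $8,045.90…
Final settlement = outstanding balance + penalty = $27,246.4131… + $8,045.90… = $35,292.31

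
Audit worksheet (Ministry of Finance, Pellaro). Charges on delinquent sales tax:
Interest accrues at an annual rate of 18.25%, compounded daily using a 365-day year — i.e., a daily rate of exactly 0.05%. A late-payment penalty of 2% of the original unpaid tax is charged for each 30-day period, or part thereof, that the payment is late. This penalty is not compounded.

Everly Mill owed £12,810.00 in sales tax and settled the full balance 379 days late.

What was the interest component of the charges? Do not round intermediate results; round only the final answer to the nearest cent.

£2,672.01

Interest: £12,810.00 × ((1 + 0.0005)^379 − 1) = £12,810.00 × 0.20858788… = £2,672.0108…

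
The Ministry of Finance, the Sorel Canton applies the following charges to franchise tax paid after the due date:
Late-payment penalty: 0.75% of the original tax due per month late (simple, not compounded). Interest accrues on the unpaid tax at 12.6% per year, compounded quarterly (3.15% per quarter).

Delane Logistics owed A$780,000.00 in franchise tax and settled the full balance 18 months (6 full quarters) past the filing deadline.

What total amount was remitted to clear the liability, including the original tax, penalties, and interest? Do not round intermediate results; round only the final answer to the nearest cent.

A$1,044,828.58

Late-payment penalty: 18 × 0.75% × A$780,000.00 = A$105,300.00
Interest: A$780,000.00 × ((1 + 0.0315)^6 − 1) = A$780,000.00 × 0.2045238… = A$159,528.5819…
Total = A$780,000.00 + A$105,300.0000 + A$159,528.5819… = A$1,044,828.58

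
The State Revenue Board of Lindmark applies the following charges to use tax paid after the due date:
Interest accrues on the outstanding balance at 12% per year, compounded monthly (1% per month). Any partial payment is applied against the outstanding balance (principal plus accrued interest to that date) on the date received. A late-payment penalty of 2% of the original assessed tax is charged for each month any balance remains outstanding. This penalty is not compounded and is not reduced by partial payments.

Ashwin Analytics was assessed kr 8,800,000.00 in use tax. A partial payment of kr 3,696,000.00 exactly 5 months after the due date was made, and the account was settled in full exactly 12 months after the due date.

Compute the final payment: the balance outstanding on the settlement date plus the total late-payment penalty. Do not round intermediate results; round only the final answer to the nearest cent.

Balance at month 5: kr 8,800,000.0000 × (1 + 0.01)^5 = kr 9,248,888.4409…
After kr 3,696,000.00 payment: kr 9,248,888.4409… − kr 3,696,000.00 = kr 5,552,888.4409…
Balance at month 12: kr 5,552,888.4409… × (1 + 0.01)^7 = kr 5,953,448.0038…
Penalty: 12 × 2% × kr 8,800,000.00 = kr 2,112,000.00
Final settlement = outstanding balance + penalty = kr 5,953,448.0038… + kr 2,112,000.00 = kr 8,065,448.00

kr 8,065,448.00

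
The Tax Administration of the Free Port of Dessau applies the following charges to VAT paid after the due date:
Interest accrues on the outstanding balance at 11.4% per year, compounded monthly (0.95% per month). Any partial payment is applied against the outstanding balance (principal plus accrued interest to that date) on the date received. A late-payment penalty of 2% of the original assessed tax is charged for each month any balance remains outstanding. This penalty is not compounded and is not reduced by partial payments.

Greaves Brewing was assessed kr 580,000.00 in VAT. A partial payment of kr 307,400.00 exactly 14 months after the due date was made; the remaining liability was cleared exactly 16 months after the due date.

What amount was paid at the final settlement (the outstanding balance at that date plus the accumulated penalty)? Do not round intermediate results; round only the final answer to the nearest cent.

kr 547,060.33

Balance at month 14: kr 580,000.0000 × (1 + 0.0095)^14 = kr 662,089.2240…
After kr 307,400.00 payment: kr 662,089.2240… − kr 307,400.00 = kr 354,689.2240…
Balance at month 16: kr 354,689.2240… × (1 + 0.0095)^2 = kr 361,460.3300…
Penalty: 16 × 2% × kr 580,000.00 = kr 185,600.00
Final settlement = outstanding balance + penalty = kr 361,460.3300… + kr 185,600.00 = kr 547,060.33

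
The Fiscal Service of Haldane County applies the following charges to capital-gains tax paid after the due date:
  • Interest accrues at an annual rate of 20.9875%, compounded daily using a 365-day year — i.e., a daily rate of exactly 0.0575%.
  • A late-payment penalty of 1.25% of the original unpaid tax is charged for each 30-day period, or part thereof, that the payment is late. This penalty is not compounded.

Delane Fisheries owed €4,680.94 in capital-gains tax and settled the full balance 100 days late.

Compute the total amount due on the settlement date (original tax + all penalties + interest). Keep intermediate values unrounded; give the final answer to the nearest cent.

Penalty periods: ⌈100/30⌉ = 4; penalty = 4 × 1.25% × €4,680.94 = €234.05…
Interest: €4,680.94 × ((1 + 0.000575)^100 − 1) = €4,680.94 × 0.05916777… = €276.9608…
Total = €4,680.94 + €234.0470 + €276.9608… = €5,191.95

€5,191.95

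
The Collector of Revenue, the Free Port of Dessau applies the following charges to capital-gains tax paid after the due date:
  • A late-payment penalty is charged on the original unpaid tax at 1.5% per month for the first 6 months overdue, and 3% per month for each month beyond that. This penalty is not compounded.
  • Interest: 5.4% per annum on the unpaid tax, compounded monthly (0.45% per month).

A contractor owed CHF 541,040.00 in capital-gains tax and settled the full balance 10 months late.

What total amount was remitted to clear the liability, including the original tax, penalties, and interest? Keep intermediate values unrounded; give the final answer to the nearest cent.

Penalty, months 1–6: 6 × 1.5% × CHF 541,040.00 = CHF 48,693.60
Penalty, months 7–10: 4 × 3% × CHF 541,040.00 = CHF 64,924.80
Interest: CHF 541,040.00 × ((1 + 0.0045)^10 − 1) = CHF 541,040.00 × 0.0459223… = CHF 24,845.7858…
Total = CHF 541,040.00 + CHF 113,618.4000 + CHF 24,845.7858… = CHF 679,504.19

CHF 679,504.19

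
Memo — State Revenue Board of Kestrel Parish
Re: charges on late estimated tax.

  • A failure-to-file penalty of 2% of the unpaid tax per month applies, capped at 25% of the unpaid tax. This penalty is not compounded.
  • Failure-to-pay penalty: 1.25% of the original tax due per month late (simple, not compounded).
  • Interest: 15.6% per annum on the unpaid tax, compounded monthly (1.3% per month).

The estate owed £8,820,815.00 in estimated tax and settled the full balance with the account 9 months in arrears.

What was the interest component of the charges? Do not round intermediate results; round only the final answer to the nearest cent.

£1,087,361.22

Interest: £8,820,815.00 × ((1 + 0.013)^9 − 1) = £8,820,815.00 × 0.1232722… = £1,087,361.2168…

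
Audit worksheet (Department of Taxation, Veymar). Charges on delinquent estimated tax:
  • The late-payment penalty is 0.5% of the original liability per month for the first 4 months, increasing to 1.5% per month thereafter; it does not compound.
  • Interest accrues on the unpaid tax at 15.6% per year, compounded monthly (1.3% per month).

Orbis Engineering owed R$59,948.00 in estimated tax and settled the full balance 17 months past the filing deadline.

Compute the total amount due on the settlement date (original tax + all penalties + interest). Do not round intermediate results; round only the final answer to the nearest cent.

R$87,556.95

Penalty, months 1–4: 4 × 0.5% × R$59,948.00 = R$1,198.96
Penalty, months 5–17: 13 × 1.5% × R$59,948.00 = R$11,689.86
Interest: R$59,948.00 × ((1 + 0.013)^17 − 1) = R$59,948.00 × 0.2455483… = R$14,720.1291…
Total = R$59,948.00 + R$12,888.8200 + R$14,720.1291… = R$87,556.95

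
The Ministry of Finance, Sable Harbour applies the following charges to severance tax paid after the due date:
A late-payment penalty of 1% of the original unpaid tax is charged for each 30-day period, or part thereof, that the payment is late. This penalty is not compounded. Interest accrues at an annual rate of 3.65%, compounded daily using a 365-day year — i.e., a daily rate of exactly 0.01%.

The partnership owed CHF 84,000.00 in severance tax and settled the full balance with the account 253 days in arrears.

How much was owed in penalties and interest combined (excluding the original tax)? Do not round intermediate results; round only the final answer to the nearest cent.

Penalty periods: ⌈253/30⌉ = 9; penalty = 9 × 1% × CHF 84,000.00 = CHF 7,560.00
Interest: CHF 84,000.00 × ((1 + 0.0001)^253 − 1) = CHF 84,000.00 × 0.02562146… = CHF 2,152.2030…
Penalties + interest = CHF 7,560.0000 + CHF 2,152.2030… = CHF 9,712.20

CHF 9,712.20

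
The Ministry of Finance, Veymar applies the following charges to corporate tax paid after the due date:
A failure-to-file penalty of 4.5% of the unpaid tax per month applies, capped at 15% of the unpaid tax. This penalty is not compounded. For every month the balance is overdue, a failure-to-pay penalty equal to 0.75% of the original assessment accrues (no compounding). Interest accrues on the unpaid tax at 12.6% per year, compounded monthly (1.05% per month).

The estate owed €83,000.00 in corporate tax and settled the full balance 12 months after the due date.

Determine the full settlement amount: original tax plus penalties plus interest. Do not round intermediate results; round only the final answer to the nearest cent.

€114,003.60

Failure-to-file: 12 × 4.5% × €83,000.00 = €44,820.00, capped at 15% × €83,000.00 = €12,450.00
Failure-to-pay penalty: 12 × 0.75% × €83,000.00 = €7,470.00
Interest: €83,000.00 × ((1 + 0.0105)^12 − 1) = €83,000.00 × 0.1335373… = €11,083.5956…
Total = €83,000.00 + €19,920.0000 + €11,083.5956… = €114,003.60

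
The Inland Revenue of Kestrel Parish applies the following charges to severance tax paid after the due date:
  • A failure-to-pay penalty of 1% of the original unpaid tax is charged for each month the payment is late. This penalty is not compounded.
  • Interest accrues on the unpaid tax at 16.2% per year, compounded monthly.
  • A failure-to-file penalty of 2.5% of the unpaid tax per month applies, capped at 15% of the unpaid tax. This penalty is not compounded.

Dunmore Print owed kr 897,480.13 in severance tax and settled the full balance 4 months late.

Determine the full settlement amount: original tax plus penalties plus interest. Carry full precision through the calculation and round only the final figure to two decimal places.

kr 1,072,581.53

Failure-to-file: 4 × 2.5% × kr 897,480.13 = kr 89,748.01… (under the 15% cap)
Failure-to-pay penalty: 4 × 1% × kr 897,480.13 = kr 35,899.21…
Interest (16.2%/yr ÷ 12 = 1.35%/month): kr 897,480.13 × ((1 + 0.0135)^4 − 1) = kr 49,454.1839…
Total = kr 897,480.13 + kr 125,647.2182 + kr 49,454.1839… = kr 1,072,581.53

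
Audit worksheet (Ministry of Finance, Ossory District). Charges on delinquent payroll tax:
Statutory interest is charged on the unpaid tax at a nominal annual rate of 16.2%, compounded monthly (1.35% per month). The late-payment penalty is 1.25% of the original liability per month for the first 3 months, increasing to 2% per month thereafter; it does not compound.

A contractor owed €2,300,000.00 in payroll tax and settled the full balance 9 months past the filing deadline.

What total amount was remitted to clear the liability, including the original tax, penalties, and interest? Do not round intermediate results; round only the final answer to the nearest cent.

€2,957,275.40

Penalty, months 1–3: 3 × 1.25% × €2,300,000.00 = €86,250.00
Penalty, months 4–9: 6 × 2% × €2,300,000.00 = €276,000.00
Interest: €2,300,000.00 × ((1 + 0.0135)^9 − 1) = €2,300,000.00 × 0.1282719… = €295,025.4013…
Total = €2,300,000.00 + €362,250.0000 + €295,025.4013… = €2,957,275.40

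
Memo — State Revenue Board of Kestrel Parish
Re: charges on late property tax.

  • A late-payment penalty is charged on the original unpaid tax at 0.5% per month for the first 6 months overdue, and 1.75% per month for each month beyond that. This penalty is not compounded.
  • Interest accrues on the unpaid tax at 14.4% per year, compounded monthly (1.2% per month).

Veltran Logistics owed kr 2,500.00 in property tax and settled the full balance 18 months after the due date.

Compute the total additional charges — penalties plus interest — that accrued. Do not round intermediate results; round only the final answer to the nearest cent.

kr 1,198.77

Penalty, months 1–6: 6 × 0.5% × kr 2,500.00 = kr 75.00
Penalty, months 7–18: 12 × 1.75% × kr 2,500.00 = kr 525.00
Interest: kr 2,500.00 × ((1 + 0.012)^18 − 1) = kr 2,500.00 × 0.2395077… = kr 598.7692…
Penalties + interest = kr 600.0000 + kr 598.7692… = kr 1,198.77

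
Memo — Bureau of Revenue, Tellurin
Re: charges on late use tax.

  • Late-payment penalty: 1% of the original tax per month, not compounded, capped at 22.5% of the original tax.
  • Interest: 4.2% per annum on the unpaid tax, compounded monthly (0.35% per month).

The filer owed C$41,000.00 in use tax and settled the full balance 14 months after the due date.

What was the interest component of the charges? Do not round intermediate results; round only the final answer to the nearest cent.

Interest: C$41,000.00 × ((1 + 0.0035)^14 − 1) = C$41,000.00 × 0.0501305… = C$2,055.3508…

C$2,055.35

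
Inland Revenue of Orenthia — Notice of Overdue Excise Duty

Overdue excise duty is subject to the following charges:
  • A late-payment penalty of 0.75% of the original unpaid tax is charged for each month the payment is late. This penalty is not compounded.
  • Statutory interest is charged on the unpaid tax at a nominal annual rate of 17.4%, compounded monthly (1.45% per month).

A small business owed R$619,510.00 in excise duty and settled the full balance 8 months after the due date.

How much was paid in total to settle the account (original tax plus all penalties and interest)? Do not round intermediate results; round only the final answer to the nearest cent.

R$732,298.52

Late-payment penalty: 8 × 0.75% × R$619,510.00 = R$37,170.60
Interest: R$619,510.00 × ((1 + 0.0145)^8 − 1) = R$619,510.00 × 0.1220609… = R$75,617.9194…
Total = R$619,510.00 + R$37,170.6000 + R$75,617.9194… = R$732,298.52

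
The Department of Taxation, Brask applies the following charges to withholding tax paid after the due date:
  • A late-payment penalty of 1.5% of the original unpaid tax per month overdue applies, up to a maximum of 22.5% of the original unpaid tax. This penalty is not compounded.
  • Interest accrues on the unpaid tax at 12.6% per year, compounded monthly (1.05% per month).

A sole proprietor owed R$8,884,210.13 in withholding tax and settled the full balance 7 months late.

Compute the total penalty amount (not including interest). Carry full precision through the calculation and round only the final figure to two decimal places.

R$932,842.06

Penalty: 7 × 1.5% × R$8,884,210.13 = R$932,842.06… (below the 22.5% cap of R$1,998,947.28…)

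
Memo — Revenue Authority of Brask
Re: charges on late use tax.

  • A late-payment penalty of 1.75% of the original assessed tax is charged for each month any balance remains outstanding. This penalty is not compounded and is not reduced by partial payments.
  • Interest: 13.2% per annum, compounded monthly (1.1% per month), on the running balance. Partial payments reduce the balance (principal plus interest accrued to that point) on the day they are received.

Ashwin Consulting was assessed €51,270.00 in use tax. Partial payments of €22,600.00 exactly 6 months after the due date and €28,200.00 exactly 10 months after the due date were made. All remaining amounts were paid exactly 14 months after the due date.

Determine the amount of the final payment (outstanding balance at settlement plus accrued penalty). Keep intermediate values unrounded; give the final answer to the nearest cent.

Balance at month 6: €51,270.0000 × (1 + 0.011)^6 = €54,748.2512…
After €22,600.00 payment: €54,748.2512… − €22,600.00 = €32,148.2512…
Balance at month 10: €32,148.2512… × (1 + 0.011)^4 = €33,586.2855…
After €28,200.00 payment: €33,586.2855… − €28,200.00 = €5,386.2855…
Balance at month 14: €5,386.2855… × (1 + 0.011)^4 = €5,627.2212…
Penalty: 14 × 1.75% × €51,270.00 = €12,561.15
Final settlement = outstanding balance + penalty = €5,627.2212… + €12,561.15 = €18,188.37

€18,188.37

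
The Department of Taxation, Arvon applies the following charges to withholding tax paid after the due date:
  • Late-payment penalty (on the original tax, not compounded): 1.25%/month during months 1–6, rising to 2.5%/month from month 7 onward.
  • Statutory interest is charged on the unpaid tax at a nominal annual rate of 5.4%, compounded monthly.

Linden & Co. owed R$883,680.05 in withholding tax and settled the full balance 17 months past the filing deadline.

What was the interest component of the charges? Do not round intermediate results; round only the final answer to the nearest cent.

Interest (5.4%/yr ÷ 12 = 0.45%/month): R$883,680.05 × ((1 + 0.0045)^17 − 1) = R$70,090.8085…

R$70,090.81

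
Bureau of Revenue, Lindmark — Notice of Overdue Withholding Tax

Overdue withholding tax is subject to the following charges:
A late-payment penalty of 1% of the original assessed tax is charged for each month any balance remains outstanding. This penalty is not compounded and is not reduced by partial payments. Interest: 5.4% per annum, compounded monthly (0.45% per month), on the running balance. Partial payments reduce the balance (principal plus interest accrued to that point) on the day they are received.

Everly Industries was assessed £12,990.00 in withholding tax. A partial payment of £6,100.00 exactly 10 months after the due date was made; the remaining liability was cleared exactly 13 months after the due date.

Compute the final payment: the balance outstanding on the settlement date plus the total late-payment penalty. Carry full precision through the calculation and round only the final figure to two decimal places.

Balance at month 10: £12,990.0000 × (1 + 0.0045)^10 = £13,586.5303…
After £6,100.00 payment: £13,586.5303… − £6,100.00 = £7,486.5303…
Balance at month 13: £7,486.5303… × (1 + 0.0045)^3 = £7,588.0540…
Penalty: 13 × 1% × £12,990.00 = £1,688.70
Final settlement = outstanding balance + penalty = £7,588.0540… + £1,688.70 = £9,276.75

£9,276.75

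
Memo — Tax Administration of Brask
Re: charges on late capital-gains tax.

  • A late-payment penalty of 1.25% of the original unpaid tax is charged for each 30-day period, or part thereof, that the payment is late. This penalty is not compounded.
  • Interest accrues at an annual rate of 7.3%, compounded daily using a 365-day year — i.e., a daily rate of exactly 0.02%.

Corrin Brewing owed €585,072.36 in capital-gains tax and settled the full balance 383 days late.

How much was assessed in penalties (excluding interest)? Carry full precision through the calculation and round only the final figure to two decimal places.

€95,074.26

Penalty periods: ⌈383/30⌉ = 13; penalty = 13 × 1.25% × €585,072.36 = €95,074.26…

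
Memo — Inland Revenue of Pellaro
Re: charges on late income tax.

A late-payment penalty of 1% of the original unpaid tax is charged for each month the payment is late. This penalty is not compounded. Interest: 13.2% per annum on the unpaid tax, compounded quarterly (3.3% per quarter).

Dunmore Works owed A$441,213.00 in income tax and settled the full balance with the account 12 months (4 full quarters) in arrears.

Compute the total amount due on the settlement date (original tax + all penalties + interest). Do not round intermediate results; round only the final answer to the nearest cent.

Late-payment penalty = 1% × A$441,213.00 × 12 mo = A$52,945.56
Interest: A$441,213.00 × ((1 + 0.033)^4 − 1) = A$441,213.00 × 0.1386789… = A$61,186.9485…
Total = A$441,213.00 + A$52,945.5600 + A$61,186.9485… = A$555,345.51

A$555,345.51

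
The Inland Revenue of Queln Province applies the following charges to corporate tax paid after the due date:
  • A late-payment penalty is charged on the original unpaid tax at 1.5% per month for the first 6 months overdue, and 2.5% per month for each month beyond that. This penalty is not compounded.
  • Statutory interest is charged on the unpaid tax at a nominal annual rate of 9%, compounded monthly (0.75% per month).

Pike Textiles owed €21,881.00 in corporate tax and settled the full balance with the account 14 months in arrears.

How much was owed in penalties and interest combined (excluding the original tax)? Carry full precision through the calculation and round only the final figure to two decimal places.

€8,758.43

Penalty, months 1–6: 6 × 1.5% × €21,881.00 = €1,969.29
Penalty, months 7–14: 8 × 2.5% × €21,881.00 = €4,376.20
Interest: €21,881.00 × ((1 + 0.0075)^14 − 1) = €21,881.00 × 0.1102755… = €2,412.9388…
Penalties + interest = €6,345.4900 + €2,412.9388… = €8,758.43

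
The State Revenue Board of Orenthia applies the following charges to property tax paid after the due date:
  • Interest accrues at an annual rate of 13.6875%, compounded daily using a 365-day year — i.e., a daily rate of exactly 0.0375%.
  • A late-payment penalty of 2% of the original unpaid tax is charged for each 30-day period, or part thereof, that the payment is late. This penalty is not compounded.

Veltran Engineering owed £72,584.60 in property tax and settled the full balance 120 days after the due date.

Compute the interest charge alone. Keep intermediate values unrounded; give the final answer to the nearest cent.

£3,340.27

Interest: £72,584.60 × ((1 + 0.000375)^120 − 1) = £72,584.60 × 0.04601904… = £3,340.2733…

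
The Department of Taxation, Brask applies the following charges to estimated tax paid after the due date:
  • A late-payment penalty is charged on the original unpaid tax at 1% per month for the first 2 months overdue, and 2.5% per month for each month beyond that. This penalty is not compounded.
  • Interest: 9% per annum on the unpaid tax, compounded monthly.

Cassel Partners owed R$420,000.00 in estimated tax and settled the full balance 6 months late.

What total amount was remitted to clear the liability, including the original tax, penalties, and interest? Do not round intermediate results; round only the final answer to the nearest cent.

R$489,657.94

Penalty, months 1–2: 2 × 1% × R$420,000.00 = R$8,400.00
Penalty, months 3–6: 4 × 2.5% × R$420,000.00 = R$42,000.00
Interest (9%/yr ÷ 12 = 0.75%/month): R$420,000.00 × ((1 + 0.0075)^6 − 1) = R$19,257.9387…
Total = R$420,000.00 + R$50,400.0000 + R$19,257.9387… = R$489,657.94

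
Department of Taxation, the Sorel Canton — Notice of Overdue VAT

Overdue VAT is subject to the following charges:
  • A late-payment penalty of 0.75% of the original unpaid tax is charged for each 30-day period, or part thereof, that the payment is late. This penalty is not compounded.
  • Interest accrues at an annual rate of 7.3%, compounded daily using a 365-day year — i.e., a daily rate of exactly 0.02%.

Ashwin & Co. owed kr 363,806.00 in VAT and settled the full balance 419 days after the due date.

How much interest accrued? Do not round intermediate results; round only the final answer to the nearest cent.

Interest: kr 363,806.00 × ((1 + 0.0002)^419 − 1) = kr 363,806.00 × 0.08740228… = kr 31,797.4733…

kr 31,797.47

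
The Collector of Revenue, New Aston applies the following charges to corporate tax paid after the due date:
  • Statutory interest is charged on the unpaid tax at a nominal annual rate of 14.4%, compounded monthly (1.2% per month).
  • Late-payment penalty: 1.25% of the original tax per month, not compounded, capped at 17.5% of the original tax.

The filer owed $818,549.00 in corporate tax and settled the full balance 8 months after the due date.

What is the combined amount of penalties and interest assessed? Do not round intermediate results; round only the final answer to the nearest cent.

$163,816.40

Penalty: 8 × 1.25% × $818,549.00 = $81,854.90 (below the 17.5% cap of $143,246.08…)
Interest: $818,549.00 × ((1 + 0.012)^8 − 1) = $818,549.00 × 0.1001302… = $81,961.5025…
Penalties + interest = $81,854.9000 + $81,961.5025… = $163,816.40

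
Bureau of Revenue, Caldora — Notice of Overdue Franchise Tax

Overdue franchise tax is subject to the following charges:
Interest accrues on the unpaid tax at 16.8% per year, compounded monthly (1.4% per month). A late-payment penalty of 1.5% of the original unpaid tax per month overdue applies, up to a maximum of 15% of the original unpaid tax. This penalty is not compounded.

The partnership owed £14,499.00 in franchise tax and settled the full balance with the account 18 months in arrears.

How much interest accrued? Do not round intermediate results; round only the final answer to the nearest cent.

£4,122.78

Interest: £14,499.00 × ((1 + 0.014)^18 − 1) = £14,499.00 × 0.2843494… = £4,122.7821…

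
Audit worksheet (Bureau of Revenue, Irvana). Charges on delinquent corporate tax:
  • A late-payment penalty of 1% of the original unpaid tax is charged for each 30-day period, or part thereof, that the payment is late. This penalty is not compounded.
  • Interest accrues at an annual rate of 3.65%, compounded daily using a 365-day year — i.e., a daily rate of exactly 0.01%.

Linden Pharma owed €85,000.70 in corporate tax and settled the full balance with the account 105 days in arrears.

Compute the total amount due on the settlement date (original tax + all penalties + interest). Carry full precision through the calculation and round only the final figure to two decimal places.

Penalty periods: ⌈105/30⌉ = 4; penalty = 4 × 1% × €85,000.70 = €3,400.03…
Interest: €85,000.70 × ((1 + 0.0001)^105 − 1) = €85,000.70 × 0.01055479… = €897.1644…
Total = €85,000.70 + €3,400.0280 + €897.1644… = €89,297.89

€89,297.89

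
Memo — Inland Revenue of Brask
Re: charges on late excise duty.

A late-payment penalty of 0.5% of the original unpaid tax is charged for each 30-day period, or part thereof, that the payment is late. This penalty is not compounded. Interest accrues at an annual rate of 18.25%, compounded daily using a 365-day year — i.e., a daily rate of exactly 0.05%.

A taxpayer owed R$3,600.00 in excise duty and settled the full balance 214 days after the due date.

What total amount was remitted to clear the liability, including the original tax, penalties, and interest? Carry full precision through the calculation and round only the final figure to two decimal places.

Penalty periods: ⌈214/30⌉ = 8; penalty = 8 × 0.5% × R$3,600.00 = R$144.00
Interest: R$3,600.00 × ((1 + 0.0005)^214 − 1) = R$3,600.00 × 0.11290449… = R$406.4562…
Total = R$3,600.00 + R$144.0000 + R$406.4562… = R$4,150.46

R$4,150.46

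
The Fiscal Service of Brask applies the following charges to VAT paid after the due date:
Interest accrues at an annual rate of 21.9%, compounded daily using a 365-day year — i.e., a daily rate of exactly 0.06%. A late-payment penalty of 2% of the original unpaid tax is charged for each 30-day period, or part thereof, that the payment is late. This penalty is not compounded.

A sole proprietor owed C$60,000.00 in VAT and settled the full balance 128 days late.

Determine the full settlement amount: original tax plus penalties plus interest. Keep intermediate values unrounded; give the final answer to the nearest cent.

C$70,788.07

Penalty periods: ⌈128/30⌉ = 5; penalty = 5 × 2% × C$60,000.00 = C$6,000.00
Interest: C$60,000.00 × ((1 + 0.0006)^128 − 1) = C$60,000.00 × 0.07980122… = C$4,788.0732…
Total = C$60,000.00 + C$6,000.0000 + C$4,788.0732… = C$70,788.07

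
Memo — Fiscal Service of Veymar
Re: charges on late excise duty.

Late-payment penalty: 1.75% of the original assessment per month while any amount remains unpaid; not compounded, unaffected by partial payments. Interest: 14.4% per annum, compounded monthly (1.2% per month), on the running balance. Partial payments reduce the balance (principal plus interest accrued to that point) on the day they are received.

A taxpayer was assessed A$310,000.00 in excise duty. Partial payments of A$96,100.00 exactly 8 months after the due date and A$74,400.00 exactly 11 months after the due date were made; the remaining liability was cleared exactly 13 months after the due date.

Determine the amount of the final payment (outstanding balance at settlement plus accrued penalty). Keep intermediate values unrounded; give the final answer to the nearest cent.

A$254,322.45

Balance at month 8: A$310,000.0000 × (1 + 0.012)^8 = A$341,040.3724…
After A$96,100.00 payment: A$341,040.3724… − A$96,100.00 = A$244,940.3724…
Balance at month 11: A$244,940.3724… × (1 + 0.012)^3 = A$253,864.4633…
After A$74,400.00 payment: A$253,864.4633… − A$74,400.00 = A$179,464.4633…
Balance at month 13: A$179,464.4633… × (1 + 0.012)^2 = A$183,797.4533…
Penalty: 13 × 1.75% × A$310,000.00 = A$70,525.00
Final settlement = outstanding balance + penalty = A$183,797.4533… + A$70,525.00 = A$254,322.45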